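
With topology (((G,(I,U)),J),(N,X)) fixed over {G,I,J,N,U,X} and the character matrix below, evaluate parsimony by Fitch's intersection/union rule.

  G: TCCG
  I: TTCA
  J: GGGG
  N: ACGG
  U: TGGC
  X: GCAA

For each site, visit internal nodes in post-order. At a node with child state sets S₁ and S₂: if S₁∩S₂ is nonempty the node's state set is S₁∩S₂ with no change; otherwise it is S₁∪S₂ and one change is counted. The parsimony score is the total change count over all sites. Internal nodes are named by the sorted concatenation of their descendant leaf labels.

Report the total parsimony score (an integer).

11

IU@0: {T} ∩ {T} = {T} (intersection, +0)
GIU@0: {T} ∩ {T} = {T} (intersection, +0)
GIJU@0: {T} ∪ {G} = {G,T} (union, +1)
NX@0: {A} ∪ {G} = {A,G} (union, +1)
GIJNUX@0: {G,T} ∩ {A,G} = {G} (intersection, +0)
IU@1: {T} ∪ {G} = {G,T} (union, +1)
GIU@1: {C} ∪ {G,T} = {C,G,T} (union, +1)
GIJU@1: {C,G,T} ∩ {G} = {G} (intersection, +0)
NX@1: {C} ∩ {C} = {C} (intersection, +0)
GIJNUX@1: {G} ∪ {C} = {C,G} (union, +1)
IU@2: {C} ∪ {G} = {C,G} (union, +1)
GIU@2: {C} ∩ {C,G} = {C} (intersection, +0)
GIJU@2: {C} ∪ {G} = {C,G} (union, +1)
NX@2: {G} ∪ {A} = {A,G} (union, +1)
GIJNUX@2: {C,G} ∩ {A,G} = {G} (intersection, +0)
IU@3: {A} ∪ {C} = {A,C} (union, +1)
GIU@3: {G} ∪ {A,C} = {A,C,G} (union, +1)
GIJU@3: {A,C,G} ∩ {G} = {G} (intersection, +0)
NX@3: {G} ∪ {A} = {A,G} (union, +1)
GIJNUX@3: {G} ∩ {A,G} = {G} (intersection, +0)
per-site changes: [2, 3, 3, 3]; total = 11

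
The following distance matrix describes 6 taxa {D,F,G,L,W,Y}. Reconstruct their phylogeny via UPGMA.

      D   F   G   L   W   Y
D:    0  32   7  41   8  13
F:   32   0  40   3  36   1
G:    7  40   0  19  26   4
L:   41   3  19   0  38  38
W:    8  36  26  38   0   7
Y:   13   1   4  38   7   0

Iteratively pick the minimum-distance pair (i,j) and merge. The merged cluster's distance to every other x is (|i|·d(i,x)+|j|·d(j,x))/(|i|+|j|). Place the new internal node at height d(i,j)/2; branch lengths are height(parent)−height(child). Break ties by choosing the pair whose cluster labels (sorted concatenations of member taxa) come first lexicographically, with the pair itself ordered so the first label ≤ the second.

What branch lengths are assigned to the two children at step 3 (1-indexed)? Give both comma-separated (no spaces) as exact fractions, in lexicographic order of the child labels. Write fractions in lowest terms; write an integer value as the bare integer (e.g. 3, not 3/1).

step 1: merge (F,Y) at d=1; branch lengths F→1/2, Y→1/2; new cluster FY
  updated: d(D,FY)=45/2, d(FY,G)=22, d(FY,L)=41/2, d(FY,W)=43/2
step 2: merge (D,G) at d=7; branch lengths D→7/2, G→7/2; new cluster DG
  updated: d(DG,FY)=89/4, d(DG,L)=30, d(DG,W)=17
step 3: merge (DG,W) at d=17; branch lengths DG→5, W→17/2; new cluster DGW
  updated: d(DGW,FY)=22, d(DGW,L)=98/3
step 4: merge (FY,L) at d=41/2; branch lengths FY→39/4, L→41/4; new cluster FLY
  updated: d(DGW,FLY)=230/9
step 5: merge (DGW,FLY) at d=230/9; branch lengths DGW→77/18, FLY→91/36; new cluster DFGLWY
final tree: (((D:7/2,G:7/2):5,W:17/2):77/18,((F:1/2,Y:1/2):39/4,L:41/4):91/36)
total length: 1739/36

5,17/2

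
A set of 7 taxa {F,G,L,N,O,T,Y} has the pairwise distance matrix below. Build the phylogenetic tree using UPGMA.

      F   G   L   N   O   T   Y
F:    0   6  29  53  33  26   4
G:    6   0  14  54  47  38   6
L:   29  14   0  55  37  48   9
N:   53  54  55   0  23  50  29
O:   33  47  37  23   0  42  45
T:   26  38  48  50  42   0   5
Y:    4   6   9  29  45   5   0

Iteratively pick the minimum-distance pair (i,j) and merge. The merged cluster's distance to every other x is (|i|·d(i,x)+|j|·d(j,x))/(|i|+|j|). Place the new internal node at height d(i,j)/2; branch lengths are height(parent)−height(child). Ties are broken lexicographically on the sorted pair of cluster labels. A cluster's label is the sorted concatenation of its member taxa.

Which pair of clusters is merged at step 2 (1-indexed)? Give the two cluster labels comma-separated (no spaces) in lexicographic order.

FY,G

1. join F+Y (d=4) ⇒ FY; edges |F|=2, |Y|=2
  updated: d(FY,G)=6, d(FY,L)=19, d(FY,N)=41, d(FY,O)=39, d(FY,T)=31/2
2. join FY+G (d=6) ⇒ FGY; edges |FY|=1, |G|=3
  updated: d(FGY,L)=52/3, d(FGY,N)=136/3, d(FGY,O)=125/3, d(FGY,T)=23
3. join FGY+L (d=52/3) ⇒ FGLY; edges |FGY|=17/3, |L|=26/3
  updated: d(FGLY,N)=191/4, d(FGLY,O)=81/2, d(FGLY,T)=117/4
4. join N+O (d=23) ⇒ NO; edges |N|=23/2, |O|=23/2
  updated: d(FGLY,NO)=353/8, d(NO,T)=46
5. join FGLY+T (d=117/4) ⇒ FGLTY; edges |FGLY|=143/24, |T|=117/8
  updated: d(FGLTY,NO)=89/2
6. join FGLTY+NO (d=89/2) ⇒ FGLNOTY; edges |FGLTY|=61/8, |NO|=43/4
final tree: (((((F:2,Y:2):1,G:3):17/3,L:26/3):143/24,T:117/8):61/8,(N:23/2,O:23/2):43/4)
total length: 2023/24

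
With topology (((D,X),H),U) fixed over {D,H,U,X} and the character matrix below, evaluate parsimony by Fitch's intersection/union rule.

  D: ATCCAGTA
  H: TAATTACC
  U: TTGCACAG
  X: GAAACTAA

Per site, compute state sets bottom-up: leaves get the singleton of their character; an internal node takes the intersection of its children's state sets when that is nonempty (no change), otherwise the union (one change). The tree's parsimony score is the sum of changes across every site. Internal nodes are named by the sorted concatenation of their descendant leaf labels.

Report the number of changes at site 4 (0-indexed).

2

DX@0: {A} ∪ {G} = {A,G} (union, +1)
DHX@0: {A,G} ∪ {T} = {A,G,T} (union, +1)
DHUX@0: {A,G,T} ∩ {T} = {T} (intersection, +0)
DX@1: {T} ∪ {A} = {A,T} (union, +1)
DHX@1: {A,T} ∩ {A} = {A} (intersection, +0)
DHUX@1: {A} ∪ {T} = {A,T} (union, +1)
DX@2: {C} ∪ {A} = {A,C} (union, +1)
DHX@2: {A,C} ∩ {A} = {A} (intersection, +0)
DHUX@2: {A} ∪ {G} = {A,G} (union, +1)
DX@3: {C} ∪ {A} = {A,C} (union, +1)
DHX@3: {A,C} ∪ {T} = {A,C,T} (union, +1)
DHUX@3: {A,C,T} ∩ {C} = {C} (intersection, +0)
DX@4: {A} ∪ {C} = {A,C} (union, +1)
DHX@4: {A,C} ∪ {T} = {A,C,T} (union, +1)
DHUX@4: {A,C,T} ∩ {A} = {A} (intersection, +0)
DX@5: {G} ∪ {T} = {G,T} (union, +1)
DHX@5: {G,T} ∪ {A} = {A,G,T} (union, +1)
DHUX@5: {A,G,T} ∪ {C} = {A,C,G,T} (union, +1)
DX@6: {T} ∪ {A} = {A,T} (union, +1)
DHX@6: {A,T} ∪ {C} = {A,C,T} (union, +1)
DHUX@6: {A,C,T} ∩ {A} = {A} (intersection, +0)
DX@7: {A} ∩ {A} = {A} (intersection, +0)
DHX@7: {A} ∪ {C} = {A,C} (union, +1)
DHUX@7: {A,C} ∪ {G} = {A,C,G} (union, +1)
per-site changes: [2, 2, 2, 2, 2, 3, 2, 2]; total = 17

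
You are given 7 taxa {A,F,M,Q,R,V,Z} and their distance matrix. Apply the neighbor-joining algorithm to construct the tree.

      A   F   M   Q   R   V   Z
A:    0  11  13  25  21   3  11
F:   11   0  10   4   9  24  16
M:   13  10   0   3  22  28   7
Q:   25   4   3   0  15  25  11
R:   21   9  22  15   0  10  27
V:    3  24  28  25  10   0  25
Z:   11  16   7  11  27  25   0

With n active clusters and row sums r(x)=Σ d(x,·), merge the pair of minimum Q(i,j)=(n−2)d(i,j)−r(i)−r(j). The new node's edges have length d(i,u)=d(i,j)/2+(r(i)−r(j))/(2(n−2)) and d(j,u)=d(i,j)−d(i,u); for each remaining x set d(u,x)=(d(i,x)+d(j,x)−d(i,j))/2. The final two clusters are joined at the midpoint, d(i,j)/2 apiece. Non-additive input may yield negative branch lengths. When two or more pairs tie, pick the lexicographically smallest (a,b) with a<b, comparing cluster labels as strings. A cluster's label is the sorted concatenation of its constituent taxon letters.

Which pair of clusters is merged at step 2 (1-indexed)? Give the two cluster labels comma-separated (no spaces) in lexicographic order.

iteration 1: select A,V (d=3, Q=-184); attach at lengths (-8/5, 23/5); label the merged cluster AV
  updated: d(AV,F)=16, d(AV,M)=19, d(AV,Q)=47/2, d(AV,R)=14, d(AV,Z)=33/2
iteration 2: select AV,R (d=14, Q=-120); attach at lengths (29/4, 27/4); label the merged cluster ARV
  updated: d(ARV,F)=11/2, d(ARV,M)=27/2, d(ARV,Q)=49/4, d(ARV,Z)=59/4
iteration 3: select ARV,F (d=11/2, Q=-65); attach at lengths (9/2, 1); label the merged cluster AFRV
  updated: d(AFRV,M)=9, d(AFRV,Q)=43/8, d(AFRV,Z)=101/8
iteration 4: select AFRV,Q (d=43/8, Q=-285/8); attach at lengths (147/32, 25/32); label the merged cluster AFQRV
  updated: d(AFQRV,M)=53/16, d(AFQRV,Z)=73/8
iteration 5: select AFQRV,M (d=53/16, Q=-311/16); attach at lengths (87/32, 19/32); label the merged cluster AFMQRV
  updated: d(AFMQRV,Z)=205/32
iteration 6: select AFMQRV,Z (d=205/32); attach at lengths (205/64, 205/64); label the merged cluster AFMQRVZ
final tree: ((((((A:-8/5,V:23/5):29/4,R:27/4):9/2,F:1):147/32,Q:25/32):87/32,M:19/32):205/64,Z:205/64)
total length: 1203/32

AV,R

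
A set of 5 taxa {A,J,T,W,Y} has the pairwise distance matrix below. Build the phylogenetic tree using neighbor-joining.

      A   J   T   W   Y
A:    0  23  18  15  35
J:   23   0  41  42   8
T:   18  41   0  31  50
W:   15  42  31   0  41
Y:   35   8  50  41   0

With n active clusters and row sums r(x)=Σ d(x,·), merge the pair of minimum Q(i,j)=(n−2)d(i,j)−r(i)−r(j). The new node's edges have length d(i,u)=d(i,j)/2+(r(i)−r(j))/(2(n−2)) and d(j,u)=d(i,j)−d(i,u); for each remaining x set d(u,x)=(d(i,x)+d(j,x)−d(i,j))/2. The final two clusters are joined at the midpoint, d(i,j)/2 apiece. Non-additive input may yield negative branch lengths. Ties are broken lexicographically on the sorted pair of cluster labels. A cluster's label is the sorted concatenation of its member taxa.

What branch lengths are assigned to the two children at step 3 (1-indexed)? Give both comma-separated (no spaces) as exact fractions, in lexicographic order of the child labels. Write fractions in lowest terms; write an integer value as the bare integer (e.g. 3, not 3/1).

3/8,191/8

iteration 1: select J,Y (d=8, Q=-224); attach at lengths (2/3, 22/3); label the merged cluster JY
  updated: d(A,JY)=25, d(JY,T)=83/2, d(JY,W)=75/2
iteration 2: select A,T (d=18, Q=-225/2); attach at lengths (7/8, 137/8); label the merged cluster AT
  updated: d(AT,JY)=97/4, d(AT,W)=14
iteration 3: select AT,JY (d=97/4, Q=-303/4); attach at lengths (3/8, 191/8); label the merged cluster AJTY
  updated: d(AJTY,W)=109/8
iteration 4: select AJTY,W (d=109/8); attach at lengths (109/16, 109/16); label the merged cluster AJTWY
final tree: (((A:7/8,T:137/8):3/8,(J:2/3,Y:22/3):191/8):109/16,W:109/16)
total length: 511/8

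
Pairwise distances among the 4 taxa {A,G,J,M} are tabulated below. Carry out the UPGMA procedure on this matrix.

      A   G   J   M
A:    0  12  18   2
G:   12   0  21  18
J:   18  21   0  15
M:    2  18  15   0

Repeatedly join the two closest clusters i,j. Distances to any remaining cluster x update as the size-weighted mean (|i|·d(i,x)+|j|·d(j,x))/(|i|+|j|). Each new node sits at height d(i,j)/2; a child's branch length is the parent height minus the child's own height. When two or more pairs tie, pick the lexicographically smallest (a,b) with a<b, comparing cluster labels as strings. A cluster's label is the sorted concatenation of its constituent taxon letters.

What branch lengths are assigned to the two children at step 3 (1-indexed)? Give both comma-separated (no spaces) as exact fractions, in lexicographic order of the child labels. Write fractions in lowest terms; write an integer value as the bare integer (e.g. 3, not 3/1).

iteration 1: select A,M (d=2); attach at lengths (1, 1); label the merged cluster AM
  updated: d(AM,G)=15, d(AM,J)=33/2
iteration 2: select AM,G (d=15); attach at lengths (13/2, 15/2); label the merged cluster AGM
  updated: d(AGM,J)=18
iteration 3: select AGM,J (d=18); attach at lengths (3/2, 9); label the merged cluster AGJM
final tree: (((A:1,M:1):13/2,G:15/2):3/2,J:9)
total length: 53/2

3/2,9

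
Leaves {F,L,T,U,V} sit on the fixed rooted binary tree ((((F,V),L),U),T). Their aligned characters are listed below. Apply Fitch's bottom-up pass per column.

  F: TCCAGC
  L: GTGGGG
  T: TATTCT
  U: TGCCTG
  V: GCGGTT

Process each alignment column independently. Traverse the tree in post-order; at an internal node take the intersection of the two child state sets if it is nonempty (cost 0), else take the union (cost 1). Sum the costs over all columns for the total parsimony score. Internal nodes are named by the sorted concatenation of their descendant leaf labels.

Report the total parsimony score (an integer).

17

[col 0] FV: children F:{T}, V:{G} ∪→ {G,T}; cost 1
[col 0] FLV: children FV:{G,T}, L:{G} ∩→ {G}; cost 0
[col 0] FLUV: children FLV:{G}, U:{T} ∪→ {G,T}; cost 1
[col 0] FLTUV: children FLUV:{G,T}, T:{T} ∩→ {T}; cost 0
[col 1] FV: children F:{C}, V:{C} ∩→ {C}; cost 0
[col 1] FLV: children FV:{C}, L:{T} ∪→ {C,T}; cost 1
[col 1] FLUV: children FLV:{C,T}, U:{G} ∪→ {C,G,T}; cost 1
[col 1] FLTUV: children FLUV:{C,G,T}, T:{A} ∪→ {A,C,G,T}; cost 1
[col 2] FV: children F:{C}, V:{G} ∪→ {C,G}; cost 1
[col 2] FLV: children FV:{C,G}, L:{G} ∩→ {G}; cost 0
[col 2] FLUV: children FLV:{G}, U:{C} ∪→ {C,G}; cost 1
[col 2] FLTUV: children FLUV:{C,G}, T:{T} ∪→ {C,G,T}; cost 1
[col 3] FV: children F:{A}, V:{G} ∪→ {A,G}; cost 1
[col 3] FLV: children FV:{A,G}, L:{G} ∩→ {G}; cost 0
[col 3] FLUV: children FLV:{G}, U:{C} ∪→ {C,G}; cost 1
[col 3] FLTUV: children FLUV:{C,G}, T:{T} ∪→ {C,G,T}; cost 1
[col 4] FV: children F:{G}, V:{T} ∪→ {G,T}; cost 1
[col 4] FLV: children FV:{G,T}, L:{G} ∩→ {G}; cost 0
[col 4] FLUV: children FLV:{G}, U:{T} ∪→ {G,T}; cost 1
[col 4] FLTUV: children FLUV:{G,T}, T:{C} ∪→ {C,G,T}; cost 1
[col 5] FV: children F:{C}, V:{T} ∪→ {C,T}; cost 1
[col 5] FLV: children FV:{C,T}, L:{G} ∪→ {C,G,T}; cost 1
[col 5] FLUV: children FLV:{C,G,T}, U:{G} ∩→ {G}; cost 0
[col 5] FLTUV: children FLUV:{G}, T:{T} ∪→ {G,T}; cost 1
per-site changes: [2, 3, 3, 3, 3, 3]; total = 17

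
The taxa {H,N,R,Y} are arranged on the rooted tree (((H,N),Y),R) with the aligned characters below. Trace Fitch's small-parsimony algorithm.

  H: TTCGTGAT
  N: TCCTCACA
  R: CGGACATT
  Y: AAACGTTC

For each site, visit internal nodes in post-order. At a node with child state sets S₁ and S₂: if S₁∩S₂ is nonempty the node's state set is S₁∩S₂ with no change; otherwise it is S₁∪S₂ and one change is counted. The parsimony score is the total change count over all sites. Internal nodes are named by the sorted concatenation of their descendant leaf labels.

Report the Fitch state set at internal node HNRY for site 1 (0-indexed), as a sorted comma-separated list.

[col 0] HN: children H:{T}, N:{T} ∩→ {T}; cost 0
[col 0] HNY: children HN:{T}, Y:{A} ∪→ {A,T}; cost 1
[col 0] HNRY: children HNY:{A,T}, R:{C} ∪→ {A,C,T}; cost 1
[col 1] HN: children H:{T}, N:{C} ∪→ {C,T}; cost 1
[col 1] HNY: children HN:{C,T}, Y:{A} ∪→ {A,C,T}; cost 1
[col 1] HNRY: children HNY:{A,C,T}, R:{G} ∪→ {A,C,G,T}; cost 1
[col 2] HN: children H:{C}, N:{C} ∩→ {C}; cost 0
[col 2] HNY: children HN:{C}, Y:{A} ∪→ {A,C}; cost 1
[col 2] HNRY: children HNY:{A,C}, R:{G} ∪→ {A,C,G}; cost 1
[col 3] HN: children H:{G}, N:{T} ∪→ {G,T}; cost 1
[col 3] HNY: children HN:{G,T}, Y:{C} ∪→ {C,G,T}; cost 1
[col 3] HNRY: children HNY:{C,G,T}, R:{A} ∪→ {A,C,G,T}; cost 1
[col 4] HN: children H:{T}, N:{C} ∪→ {C,T}; cost 1
[col 4] HNY: children HN:{C,T}, Y:{G} ∪→ {C,G,T}; cost 1
[col 4] HNRY: children HNY:{C,G,T}, R:{C} ∩→ {C}; cost 0
[col 5] HN: children H:{G}, N:{A} ∪→ {A,G}; cost 1
[col 5] HNY: children HN:{A,G}, Y:{T} ∪→ {A,G,T}; cost 1
[col 5] HNRY: children HNY:{A,G,T}, R:{A} ∩→ {A}; cost 0
[col 6] HN: children H:{A}, N:{C} ∪→ {A,C}; cost 1
[col 6] HNY: children HN:{A,C}, Y:{T} ∪→ {A,C,T}; cost 1
[col 6] HNRY: children HNY:{A,C,T}, R:{T} ∩→ {T}; cost 0
[col 7] HN: children H:{T}, N:{A} ∪→ {A,T}; cost 1
[col 7] HNY: children HN:{A,T}, Y:{C} ∪→ {A,C,T}; cost 1
[col 7] HNRY: children HNY:{A,C,T}, R:{T} ∩→ {T}; cost 0
per-site changes: [2, 3, 2, 3, 2, 2, 2, 2]; total = 18

A,C,G,T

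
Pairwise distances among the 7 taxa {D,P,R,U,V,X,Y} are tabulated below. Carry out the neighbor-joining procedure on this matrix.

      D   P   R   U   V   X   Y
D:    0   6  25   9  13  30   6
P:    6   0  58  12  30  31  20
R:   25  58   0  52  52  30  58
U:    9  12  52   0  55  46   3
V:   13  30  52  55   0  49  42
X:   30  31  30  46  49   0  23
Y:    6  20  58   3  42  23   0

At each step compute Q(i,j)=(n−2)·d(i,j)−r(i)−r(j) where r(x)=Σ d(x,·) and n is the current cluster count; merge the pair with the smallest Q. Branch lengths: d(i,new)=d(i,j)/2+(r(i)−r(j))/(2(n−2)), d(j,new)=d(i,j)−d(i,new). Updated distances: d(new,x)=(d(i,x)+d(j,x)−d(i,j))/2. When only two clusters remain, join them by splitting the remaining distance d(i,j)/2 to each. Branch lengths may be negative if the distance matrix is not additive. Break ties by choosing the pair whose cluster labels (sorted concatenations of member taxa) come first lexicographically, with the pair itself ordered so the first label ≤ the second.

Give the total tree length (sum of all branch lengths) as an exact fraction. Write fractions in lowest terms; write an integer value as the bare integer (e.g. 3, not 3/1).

iteration 1: select R,X (d=30, Q=-334); attach at lengths (108/5, 42/5); label the merged cluster RX
  updated: d(D,RX)=25/2, d(P,RX)=59/2, d(RX,U)=34, d(RX,V)=71/2, d(RX,Y)=51/2
iteration 2: select U,Y (d=3, Q=-395/2); attach at lengths (57/16, -9/16); label the merged cluster UY
  updated: d(D,UY)=6, d(P,UY)=29/2, d(RX,UY)=113/4, d(UY,V)=47
iteration 3: select P,UY (d=29/2, Q=-529/4); attach at lengths (37/8, 79/8); label the merged cluster PUY
  updated: d(D,PUY)=-5/4, d(PUY,RX)=173/8, d(PUY,V)=125/4
iteration 4: select D,PUY (d=-5/4, Q=-627/8); attach at lengths (-239/32, 199/32); label the merged cluster DPUY
  updated: d(DPUY,RX)=283/16, d(DPUY,V)=91/4
iteration 5: select DPUY,RX (d=283/16, Q=-1215/16); attach at lengths (79/32, 487/32); label the merged cluster DPRUXY
  updated: d(DPRUXY,V)=649/32
iteration 6: select DPRUXY,V (d=649/32); attach at lengths (649/64, 649/64); label the merged cluster DPRUVXY
final tree: (((D:-239/32,(P:37/8,(U:57/16,Y:-9/16):79/8):199/32):79/32,(R:108/5,X:42/5):487/32):649/64,V:649/64)
total length: 2695/32

2695/32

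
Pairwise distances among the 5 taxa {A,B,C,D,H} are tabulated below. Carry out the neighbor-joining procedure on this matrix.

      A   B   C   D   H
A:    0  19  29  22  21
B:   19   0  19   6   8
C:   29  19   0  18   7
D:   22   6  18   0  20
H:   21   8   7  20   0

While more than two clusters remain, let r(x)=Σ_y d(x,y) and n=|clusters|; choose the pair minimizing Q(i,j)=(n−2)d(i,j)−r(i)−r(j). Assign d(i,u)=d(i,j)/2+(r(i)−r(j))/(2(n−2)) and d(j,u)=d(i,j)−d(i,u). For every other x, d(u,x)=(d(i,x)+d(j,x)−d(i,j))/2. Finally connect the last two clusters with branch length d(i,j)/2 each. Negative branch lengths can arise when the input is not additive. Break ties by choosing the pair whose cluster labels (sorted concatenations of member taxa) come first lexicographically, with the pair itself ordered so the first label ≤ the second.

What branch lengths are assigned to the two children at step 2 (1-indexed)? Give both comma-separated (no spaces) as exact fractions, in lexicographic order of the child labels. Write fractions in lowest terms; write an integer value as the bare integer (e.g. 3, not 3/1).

117/8,55/8

step 1: merge (C,H) at d=7, Q=-108; branch lengths C→19/3, H→2/3; new cluster CH
  updated: d(A,CH)=43/2, d(B,CH)=10, d(CH,D)=31/2
step 2: merge (A,CH) at d=43/2, Q=-133/2; branch lengths A→117/8, CH→55/8; new cluster ACH
  updated: d(ACH,B)=15/4, d(ACH,D)=8
step 3: merge (ACH,B) at d=15/4, Q=-71/4; branch lengths ACH→23/8, B→7/8; new cluster ABCH
  updated: d(ABCH,D)=41/8
step 4: merge (ABCH,D) at d=41/8; branch lengths ABCH→41/16, D→41/16; new cluster ABCDH
final tree: (((A:117/8,(C:19/3,H:2/3):55/8):23/8,B:7/8):41/16,D:41/16)
total length: 299/8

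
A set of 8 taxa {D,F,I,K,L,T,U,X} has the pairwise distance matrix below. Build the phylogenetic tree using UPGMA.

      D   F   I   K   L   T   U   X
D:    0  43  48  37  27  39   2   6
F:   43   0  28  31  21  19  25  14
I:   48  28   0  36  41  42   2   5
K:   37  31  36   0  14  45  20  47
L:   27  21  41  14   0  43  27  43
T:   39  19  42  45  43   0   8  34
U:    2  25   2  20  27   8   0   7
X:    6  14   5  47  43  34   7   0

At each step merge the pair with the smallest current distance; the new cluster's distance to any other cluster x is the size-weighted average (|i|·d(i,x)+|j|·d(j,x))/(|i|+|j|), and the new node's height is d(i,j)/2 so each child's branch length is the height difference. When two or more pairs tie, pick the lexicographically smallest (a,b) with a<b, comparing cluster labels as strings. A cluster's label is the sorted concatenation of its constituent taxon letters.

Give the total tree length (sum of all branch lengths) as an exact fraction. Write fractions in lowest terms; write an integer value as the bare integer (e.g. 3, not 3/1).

step 1: merge (D,U) at d=2; branch lengths D→1, U→1; new cluster DU
  updated: d(DU,F)=34, d(DU,I)=25, d(DU,K)=57/2, d(DU,L)=27, d(DU,T)=47/2, d(DU,X)=13/2
step 2: merge (I,X) at d=5; branch lengths I→5/2, X→5/2; new cluster IX
  updated: d(DU,IX)=63/4, d(F,IX)=21, d(IX,K)=83/2, d(IX,L)=42, d(IX,T)=38
step 3: merge (K,L) at d=14; branch lengths K→7, L→7; new cluster KL
  updated: d(DU,KL)=111/4, d(F,KL)=26, d(IX,KL)=167/4, d(KL,T)=44
step 4: merge (DU,IX) at d=63/4; branch lengths DU→55/8, IX→43/8; new cluster DIUX
  updated: d(DIUX,F)=55/2, d(DIUX,KL)=139/4, d(DIUX,T)=123/4
step 5: merge (F,T) at d=19; branch lengths F→19/2, T→19/2; new cluster FT
  updated: d(DIUX,FT)=233/8, d(FT,KL)=35
step 6: merge (DIUX,FT) at d=233/8; branch lengths DIUX→107/16, FT→81/16; new cluster DFITUX
  updated: d(DFITUX,KL)=209/6
step 7: merge (DFITUX,KL) at d=209/6; branch lengths DFITUX→137/48, KL→125/12; new cluster DFIKLTUX
final tree: ((((D:1,U:1):55/8,(I:5/2,X:5/2):43/8):107/16,(F:19/2,T:19/2):81/16):137/48,(K:7,L:7):125/12)
total length: 3709/48

3709/48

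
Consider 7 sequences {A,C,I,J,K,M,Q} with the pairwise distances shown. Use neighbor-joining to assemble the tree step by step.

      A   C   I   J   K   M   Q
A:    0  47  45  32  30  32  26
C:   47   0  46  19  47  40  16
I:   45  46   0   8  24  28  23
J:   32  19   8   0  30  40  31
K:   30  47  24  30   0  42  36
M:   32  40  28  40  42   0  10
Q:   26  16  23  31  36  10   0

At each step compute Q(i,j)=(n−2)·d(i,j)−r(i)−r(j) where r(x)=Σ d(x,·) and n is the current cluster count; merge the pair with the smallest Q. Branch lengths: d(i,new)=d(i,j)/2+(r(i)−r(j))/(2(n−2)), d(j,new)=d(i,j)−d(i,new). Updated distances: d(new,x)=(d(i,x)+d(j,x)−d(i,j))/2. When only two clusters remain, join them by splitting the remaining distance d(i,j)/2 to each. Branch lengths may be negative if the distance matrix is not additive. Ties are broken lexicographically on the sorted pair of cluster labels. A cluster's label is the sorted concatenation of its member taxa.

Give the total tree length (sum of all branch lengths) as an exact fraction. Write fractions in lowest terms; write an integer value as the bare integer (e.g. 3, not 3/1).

step 1: merge (I,J) at d=8, Q=-294; branch lengths I→27/5, J→13/5; new cluster IJ
  updated: d(A,IJ)=69/2, d(C,IJ)=57/2, d(IJ,K)=23, d(IJ,M)=30, d(IJ,Q)=23
step 2: merge (A,K) at d=30, Q=-455/2; branch lengths A→223/16, K→257/16; new cluster AK
  updated: d(AK,C)=32, d(AK,IJ)=55/4, d(AK,M)=22, d(AK,Q)=16
step 3: merge (AK,IJ) at d=55/4, Q=-551/4; branch lengths AK→119/24, IJ→211/24; new cluster AIJK
  updated: d(AIJK,C)=187/8, d(AIJK,M)=153/8, d(AIJK,Q)=101/8
step 4: merge (AIJK,C) at d=187/8, Q=-351/4; branch lengths AIJK→45/8, C→71/4; new cluster ACIJK
  updated: d(ACIJK,M)=143/8, d(ACIJK,Q)=21/8
step 5: merge (ACIJK,M) at d=143/8, Q=-61/2; branch lengths ACIJK→21/4, M→101/8; new cluster ACIJKM
  updated: d(ACIJKM,Q)=-21/8
step 6: merge (ACIJKM,Q) at d=-21/8; branch lengths ACIJKM→-21/16, Q→-21/16; new cluster ACIJKMQ
final tree: (((((A:223/16,K:257/16):119/24,(I:27/5,J:13/5):211/24):45/8,C:71/4):21/4,M:101/8):-21/16,Q:-21/16)
total length: 723/8

723/8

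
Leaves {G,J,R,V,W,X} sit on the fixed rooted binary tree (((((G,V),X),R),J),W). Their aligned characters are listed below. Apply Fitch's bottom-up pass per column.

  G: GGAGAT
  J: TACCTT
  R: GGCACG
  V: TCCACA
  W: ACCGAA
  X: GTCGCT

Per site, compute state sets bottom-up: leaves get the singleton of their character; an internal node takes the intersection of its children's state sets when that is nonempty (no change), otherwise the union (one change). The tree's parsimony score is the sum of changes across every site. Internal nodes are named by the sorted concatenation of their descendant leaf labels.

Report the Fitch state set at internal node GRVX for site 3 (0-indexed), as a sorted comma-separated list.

site 0, node GV: G={G} ∪ V={T} → {G,T} (+1)
site 0, node GVX: GV={G,T} ∩ X={G} → {G} (+0)
site 0, node GRVX: GVX={G} ∩ R={G} → {G} (+0)
site 0, node GJRVX: GRVX={G} ∪ J={T} → {G,T} (+1)
site 0, node GJRVWX: GJRVX={G,T} ∪ W={A} → {A,G,T} (+1)
site 1, node GV: G={G} ∪ V={C} → {C,G} (+1)
site 1, node GVX: GV={C,G} ∪ X={T} → {C,G,T} (+1)
site 1, node GRVX: GVX={C,G,T} ∩ R={G} → {G} (+0)
site 1, node GJRVX: GRVX={G} ∪ J={A} → {A,G} (+1)
site 1, node GJRVWX: GJRVX={A,G} ∪ W={C} → {A,C,G} (+1)
site 2, node GV: G={A} ∪ V={C} → {A,C} (+1)
site 2, node GVX: GV={A,C} ∩ X={C} → {C} (+0)
site 2, node GRVX: GVX={C} ∩ R={C} → {C} (+0)
site 2, node GJRVX: GRVX={C} ∩ J={C} → {C} (+0)
site 2, node GJRVWX: GJRVX={C} ∩ W={C} → {C} (+0)
site 3, node GV: G={G} ∪ V={A} → {A,G} (+1)
site 3, node GVX: GV={A,G} ∩ X={G} → {G} (+0)
site 3, node GRVX: GVX={G} ∪ R={A} → {A,G} (+1)
site 3, node GJRVX: GRVX={A,G} ∪ J={C} → {A,C,G} (+1)
site 3, node GJRVWX: GJRVX={A,C,G} ∩ W={G} → {G} (+0)
site 4, node GV: G={A} ∪ V={C} → {A,C} (+1)
site 4, node GVX: GV={A,C} ∩ X={C} → {C} (+0)
site 4, node GRVX: GVX={C} ∩ R={C} → {C} (+0)
site 4, node GJRVX: GRVX={C} ∪ J={T} → {C,T} (+1)
site 4, node GJRVWX: GJRVX={C,T} ∪ W={A} → {A,C,T} (+1)
site 5, node GV: G={T} ∪ V={A} → {A,T} (+1)
site 5, node GVX: GV={A,T} ∩ X={T} → {T} (+0)
site 5, node GRVX: GVX={T} ∪ R={G} → {G,T} (+1)
site 5, node GJRVX: GRVX={G,T} ∩ J={T} → {T} (+0)
site 5, node GJRVWX: GJRVX={T} ∪ W={A} → {A,T} (+1)
per-site changes: [3, 4, 1, 3, 3, 3]; total = 17

A,G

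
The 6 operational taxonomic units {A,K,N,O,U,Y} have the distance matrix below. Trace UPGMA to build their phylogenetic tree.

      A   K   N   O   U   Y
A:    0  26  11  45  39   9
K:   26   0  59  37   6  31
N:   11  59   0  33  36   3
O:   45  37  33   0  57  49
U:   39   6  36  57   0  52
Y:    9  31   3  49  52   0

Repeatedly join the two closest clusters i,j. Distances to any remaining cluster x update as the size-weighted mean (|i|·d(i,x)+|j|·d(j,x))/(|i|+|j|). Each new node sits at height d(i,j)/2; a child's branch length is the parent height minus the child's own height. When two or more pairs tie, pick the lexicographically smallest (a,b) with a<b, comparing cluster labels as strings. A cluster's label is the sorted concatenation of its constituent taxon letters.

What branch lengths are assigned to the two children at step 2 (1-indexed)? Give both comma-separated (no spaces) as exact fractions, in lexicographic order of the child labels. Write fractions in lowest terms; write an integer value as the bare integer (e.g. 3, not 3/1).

3,3

1. join N+Y (d=3) ⇒ NY; edges |N|=3/2, |Y|=3/2
  updated: d(A,NY)=10, d(K,NY)=45, d(NY,O)=41, d(NY,U)=44
2. join K+U (d=6) ⇒ KU; edges |K|=3, |U|=3
  updated: d(A,KU)=65/2, d(KU,NY)=89/2, d(KU,O)=47
3. join A+NY (d=10) ⇒ ANY; edges |A|=5, |NY|=7/2
  updated: d(ANY,KU)=81/2, d(ANY,O)=127/3
4. join ANY+KU (d=81/2) ⇒ AKNUY; edges |ANY|=61/4, |KU|=69/4
  updated: d(AKNUY,O)=221/5
5. join AKNUY+O (d=221/5) ⇒ AKNOUY; edges |AKNUY|=37/20, |O|=221/10
final tree: (((A:5,(N:3/2,Y:3/2):7/2):61/4,(K:3,U:3):69/4):37/20,O:221/10)
total length: 1479/20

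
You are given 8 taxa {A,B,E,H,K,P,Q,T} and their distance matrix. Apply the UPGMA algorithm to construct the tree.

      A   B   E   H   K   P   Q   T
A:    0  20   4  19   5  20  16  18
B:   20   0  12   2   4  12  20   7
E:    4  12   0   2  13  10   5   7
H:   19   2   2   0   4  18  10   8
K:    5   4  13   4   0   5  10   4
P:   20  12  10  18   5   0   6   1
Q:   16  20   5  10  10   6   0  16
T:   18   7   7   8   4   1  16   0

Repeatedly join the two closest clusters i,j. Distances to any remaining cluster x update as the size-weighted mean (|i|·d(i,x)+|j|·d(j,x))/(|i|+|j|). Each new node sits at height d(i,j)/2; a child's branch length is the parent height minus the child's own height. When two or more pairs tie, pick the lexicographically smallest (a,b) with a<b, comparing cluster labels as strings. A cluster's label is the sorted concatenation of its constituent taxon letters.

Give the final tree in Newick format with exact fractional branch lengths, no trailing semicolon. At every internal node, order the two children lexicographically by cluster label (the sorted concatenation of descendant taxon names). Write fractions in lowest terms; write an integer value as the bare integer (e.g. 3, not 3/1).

step 1: merge (P,T) at d=1; branch lengths P→1/2, T→1/2; new cluster PT
  updated: d(A,PT)=19, d(B,PT)=19/2, d(E,PT)=17/2, d(H,PT)=13, d(K,PT)=9/2, d(PT,Q)=11
step 2: merge (B,H) at d=2; branch lengths B→1, H→1; new cluster BH
  updated: d(A,BH)=39/2, d(BH,E)=7, d(BH,K)=4, d(BH,PT)=45/4, d(BH,Q)=15
step 3: merge (A,E) at d=4; branch lengths A→2, E→2; new cluster AE
  updated: d(AE,BH)=53/4, d(AE,K)=9, d(AE,PT)=55/4, d(AE,Q)=21/2
step 4: merge (BH,K) at d=4; branch lengths BH→1, K→2; new cluster BHK
  updated: d(AE,BHK)=71/6, d(BHK,PT)=9, d(BHK,Q)=40/3
step 5: merge (BHK,PT) at d=9; branch lengths BHK→5/2, PT→4; new cluster BHKPT
  updated: d(AE,BHKPT)=63/5, d(BHKPT,Q)=62/5
step 6: merge (AE,Q) at d=21/2; branch lengths AE→13/4, Q→21/4; new cluster AEQ
  updated: d(AEQ,BHKPT)=188/15
step 7: merge (AEQ,BHKPT) at d=188/15; branch lengths AEQ→61/60, BHKPT→53/30; new cluster ABEHKPQT
final tree: (((A:2,E:2):13/4,Q:21/4):61/60,(((B:1,H:1):1,K:2):5/2,(P:1/2,T:1/2):4):53/30)
total length: 1667/60

(((A:2,E:2):13/4,Q:21/4):61/60,(((B:1,H:1):1,K:2):5/2,(P:1/2,T:1/2):4):53/30)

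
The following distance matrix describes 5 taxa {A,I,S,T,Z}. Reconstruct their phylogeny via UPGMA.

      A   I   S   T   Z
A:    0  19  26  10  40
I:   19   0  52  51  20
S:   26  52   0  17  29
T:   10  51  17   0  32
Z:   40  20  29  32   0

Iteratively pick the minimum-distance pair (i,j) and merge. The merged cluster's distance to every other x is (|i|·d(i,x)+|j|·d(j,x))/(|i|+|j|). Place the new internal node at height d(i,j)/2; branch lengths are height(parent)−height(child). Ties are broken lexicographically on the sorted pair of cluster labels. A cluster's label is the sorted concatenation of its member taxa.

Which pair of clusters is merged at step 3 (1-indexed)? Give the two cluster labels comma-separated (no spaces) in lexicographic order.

iteration 1: select A,T (d=10); attach at lengths (5, 5); label the merged cluster AT
  updated: d(AT,I)=35, d(AT,S)=43/2, d(AT,Z)=36
iteration 2: select I,Z (d=20); attach at lengths (10, 10); label the merged cluster IZ
  updated: d(AT,IZ)=71/2, d(IZ,S)=81/2
iteration 3: select AT,S (d=43/2); attach at lengths (23/4, 43/4); label the merged cluster AST
  updated: d(AST,IZ)=223/6
iteration 4: select AST,IZ (d=223/6); attach at lengths (47/6, 103/12); label the merged cluster AISTZ
final tree: (((A:5,T:5):23/4,S:43/4):47/6,(I:10,Z:10):103/12)
total length: 755/12

AT,S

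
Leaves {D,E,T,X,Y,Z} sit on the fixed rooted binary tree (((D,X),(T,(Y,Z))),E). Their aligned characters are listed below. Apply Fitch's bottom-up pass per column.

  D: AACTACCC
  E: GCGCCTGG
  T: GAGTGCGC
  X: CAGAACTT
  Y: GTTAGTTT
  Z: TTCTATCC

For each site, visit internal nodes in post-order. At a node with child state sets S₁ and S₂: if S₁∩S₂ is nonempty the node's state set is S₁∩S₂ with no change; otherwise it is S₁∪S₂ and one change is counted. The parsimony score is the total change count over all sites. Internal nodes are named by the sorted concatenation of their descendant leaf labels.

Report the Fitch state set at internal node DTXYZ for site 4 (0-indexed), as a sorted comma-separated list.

DX@0: {A} ∪ {C} = {A,C} (union, +1)
YZ@0: {G} ∪ {T} = {G,T} (union, +1)
TYZ@0: {G} ∩ {G,T} = {G} (intersection, +0)
DTXYZ@0: {A,C} ∪ {G} = {A,C,G} (union, +1)
DETXYZ@0: {A,C,G} ∩ {G} = {G} (intersection, +0)
DX@1: {A} ∩ {A} = {A} (intersection, +0)
YZ@1: {T} ∩ {T} = {T} (intersection, +0)
TYZ@1: {A} ∪ {T} = {A,T} (union, +1)
DTXYZ@1: {A} ∩ {A,T} = {A} (intersection, +0)
DETXYZ@1: {A} ∪ {C} = {A,C} (union, +1)
DX@2: {C} ∪ {G} = {C,G} (union, +1)
YZ@2: {T} ∪ {C} = {C,T} (union, +1)
TYZ@2: {G} ∪ {C,T} = {C,G,T} (union, +1)
DTXYZ@2: {C,G} ∩ {C,G,T} = {C,G} (intersection, +0)
DETXYZ@2: {C,G} ∩ {G} = {G} (intersection, +0)
DX@3: {T} ∪ {A} = {A,T} (union, +1)
YZ@3: {A} ∪ {T} = {A,T} (union, +1)
TYZ@3: {T} ∩ {A,T} = {T} (intersection, +0)
DTXYZ@3: {A,T} ∩ {T} = {T} (intersection, +0)
DETXYZ@3: {T} ∪ {C} = {C,T} (union, +1)
DX@4: {A} ∩ {A} = {A} (intersection, +0)
YZ@4: {G} ∪ {A} = {A,G} (union, +1)
TYZ@4: {G} ∩ {A,G} = {G} (intersection, +0)
DTXYZ@4: {A} ∪ {G} = {A,G} (union, +1)
DETXYZ@4: {A,G} ∪ {C} = {A,C,G} (union, +1)
DX@5: {C} ∩ {C} = {C} (intersection, +0)
YZ@5: {T} ∩ {T} = {T} (intersection, +0)
TYZ@5: {C} ∪ {T} = {C,T} (union, +1)
DTXYZ@5: {C} ∩ {C,T} = {C} (intersection, +0)
DETXYZ@5: {C} ∪ {T} = {C,T} (union, +1)
DX@6: {C} ∪ {T} = {C,T} (union, +1)
YZ@6: {T} ∪ {C} = {C,T} (union, +1)
TYZ@6: {G} ∪ {C,T} = {C,G,T} (union, +1)
DTXYZ@6: {C,T} ∩ {C,G,T} = {C,T} (intersection, +0)
DETXYZ@6: {C,T} ∪ {G} = {C,G,T} (union, +1)
DX@7: {C} ∪ {T} = {C,T} (union, +1)
YZ@7: {T} ∪ {C} = {C,T} (union, +1)
TYZ@7: {C} ∩ {C,T} = {C} (intersection, +0)
DTXYZ@7: {C,T} ∩ {C} = {C} (intersection, +0)
DETXYZ@7: {C} ∪ {G} = {C,G} (union, +1)
per-site changes: [3, 2, 3, 3, 3, 2, 4, 3]; total = 23

A,G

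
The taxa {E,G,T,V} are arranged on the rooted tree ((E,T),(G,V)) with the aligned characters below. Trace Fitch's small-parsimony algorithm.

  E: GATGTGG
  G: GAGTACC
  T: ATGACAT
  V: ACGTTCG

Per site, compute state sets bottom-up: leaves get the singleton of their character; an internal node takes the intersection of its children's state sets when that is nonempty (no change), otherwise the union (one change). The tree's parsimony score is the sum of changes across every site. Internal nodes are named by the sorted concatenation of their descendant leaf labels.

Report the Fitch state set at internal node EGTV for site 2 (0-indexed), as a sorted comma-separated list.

site 0, node ET: E={G} ∪ T={A} → {A,G} (+1)
site 0, node GV: G={G} ∪ V={A} → {A,G} (+1)
site 0, node EGTV: ET={A,G} ∩ GV={A,G} → {A,G} (+0)
site 1, node ET: E={A} ∪ T={T} → {A,T} (+1)
site 1, node GV: G={A} ∪ V={C} → {A,C} (+1)
site 1, node EGTV: ET={A,T} ∩ GV={A,C} → {A} (+0)
site 2, node ET: E={T} ∪ T={G} → {G,T} (+1)
site 2, node GV: G={G} ∩ V={G} → {G} (+0)
site 2, node EGTV: ET={G,T} ∩ GV={G} → {G} (+0)
site 3, node ET: E={G} ∪ T={A} → {A,G} (+1)
site 3, node GV: G={T} ∩ V={T} → {T} (+0)
site 3, node EGTV: ET={A,G} ∪ GV={T} → {A,G,T} (+1)
site 4, node ET: E={T} ∪ T={C} → {C,T} (+1)
site 4, node GV: G={A} ∪ V={T} → {A,T} (+1)
site 4, node EGTV: ET={C,T} ∩ GV={A,T} → {T} (+0)
site 5, node ET: E={G} ∪ T={A} → {A,G} (+1)
site 5, node GV: G={C} ∩ V={C} → {C} (+0)
site 5, node EGTV: ET={A,G} ∪ GV={C} → {A,C,G} (+1)
site 6, node ET: E={G} ∪ T={T} → {G,T} (+1)
site 6, node GV: G={C} ∪ V={G} → {C,G} (+1)
site 6, node EGTV: ET={G,T} ∩ GV={C,G} → {G} (+0)
per-site changes: [2, 2, 1, 2, 2, 2, 2]; total = 13

G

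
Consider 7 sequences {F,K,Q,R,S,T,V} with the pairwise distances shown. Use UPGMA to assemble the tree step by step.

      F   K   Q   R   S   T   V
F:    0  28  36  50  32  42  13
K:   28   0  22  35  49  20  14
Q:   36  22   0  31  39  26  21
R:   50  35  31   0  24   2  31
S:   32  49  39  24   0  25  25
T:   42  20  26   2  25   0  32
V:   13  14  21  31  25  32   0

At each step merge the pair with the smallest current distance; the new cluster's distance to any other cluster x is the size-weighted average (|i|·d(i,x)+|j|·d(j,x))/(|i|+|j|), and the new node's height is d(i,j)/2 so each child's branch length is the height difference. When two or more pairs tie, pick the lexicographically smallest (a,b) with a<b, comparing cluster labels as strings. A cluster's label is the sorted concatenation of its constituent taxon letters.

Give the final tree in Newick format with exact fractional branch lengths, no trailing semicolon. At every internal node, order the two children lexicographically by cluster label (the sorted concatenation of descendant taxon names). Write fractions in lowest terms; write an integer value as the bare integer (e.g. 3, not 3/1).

step 1: merge (R,T) at d=2; branch lengths R→1, T→1; new cluster RT
  updated: d(F,RT)=46, d(K,RT)=55/2, d(Q,RT)=57/2, d(RT,S)=49/2, d(RT,V)=63/2
step 2: merge (F,V) at d=13; branch lengths F→13/2, V→13/2; new cluster FV
  updated: d(FV,K)=21, d(FV,Q)=57/2, d(FV,RT)=155/4, d(FV,S)=57/2
step 3: merge (FV,K) at d=21; branch lengths FV→4, K→21/2; new cluster FKV
  updated: d(FKV,Q)=79/3, d(FKV,RT)=35, d(FKV,S)=106/3
step 4: merge (RT,S) at d=49/2; branch lengths RT→45/4, S→49/4; new cluster RST
  updated: d(FKV,RST)=316/9, d(Q,RST)=32
step 5: merge (FKV,Q) at d=79/3; branch lengths FKV→8/3, Q→79/6; new cluster FKQV
  updated: d(FKQV,RST)=103/3
step 6: merge (FKQV,RST) at d=103/3; branch lengths FKQV→4, RST→59/12; new cluster FKQRSTV
final tree: ((((F:13/2,V:13/2):4,K:21/2):8/3,Q:79/6):4,((R:1,T:1):45/4,S:49/4):59/12)
total length: 311/4

((((F:13/2,V:13/2):4,K:21/2):8/3,Q:79/6):4,((R:1,T:1):45/4,S:49/4):59/12)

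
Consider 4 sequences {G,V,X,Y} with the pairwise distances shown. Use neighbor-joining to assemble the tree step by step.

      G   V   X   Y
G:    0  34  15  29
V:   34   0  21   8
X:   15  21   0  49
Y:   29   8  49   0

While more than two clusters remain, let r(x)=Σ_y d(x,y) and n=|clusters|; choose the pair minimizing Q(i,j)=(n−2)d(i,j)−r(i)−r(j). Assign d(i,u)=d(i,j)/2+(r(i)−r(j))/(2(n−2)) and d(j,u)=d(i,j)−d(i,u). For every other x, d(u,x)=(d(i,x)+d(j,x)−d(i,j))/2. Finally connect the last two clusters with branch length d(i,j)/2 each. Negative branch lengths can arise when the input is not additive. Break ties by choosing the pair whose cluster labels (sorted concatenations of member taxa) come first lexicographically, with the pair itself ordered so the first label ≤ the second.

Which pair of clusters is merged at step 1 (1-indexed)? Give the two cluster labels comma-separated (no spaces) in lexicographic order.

G,X

iteration 1: select G,X (d=15, Q=-133); attach at lengths (23/4, 37/4); label the merged cluster GX
  updated: d(GX,V)=20, d(GX,Y)=63/2
iteration 2: select GX,V (d=20, Q=-119/2); attach at lengths (87/4, -7/4); label the merged cluster GVX
  updated: d(GVX,Y)=39/4
iteration 3: select GVX,Y (d=39/4); attach at lengths (39/8, 39/8); label the merged cluster GVXY
final tree: (((G:23/4,X:37/4):87/4,V:-7/4):39/8,Y:39/8)
total length: 179/4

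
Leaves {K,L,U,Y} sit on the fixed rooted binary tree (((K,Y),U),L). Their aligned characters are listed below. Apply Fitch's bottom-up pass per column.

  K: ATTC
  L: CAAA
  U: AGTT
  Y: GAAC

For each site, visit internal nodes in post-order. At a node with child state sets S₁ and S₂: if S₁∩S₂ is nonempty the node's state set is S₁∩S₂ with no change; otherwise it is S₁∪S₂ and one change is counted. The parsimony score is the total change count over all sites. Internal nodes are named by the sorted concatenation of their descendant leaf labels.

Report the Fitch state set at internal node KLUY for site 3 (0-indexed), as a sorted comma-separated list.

site 0, node KY: K={A} ∪ Y={G} → {A,G} (+1)
site 0, node KUY: KY={A,G} ∩ U={A} → {A} (+0)
site 0, node KLUY: KUY={A} ∪ L={C} → {A,C} (+1)
site 1, node KY: K={T} ∪ Y={A} → {A,T} (+1)
site 1, node KUY: KY={A,T} ∪ U={G} → {A,G,T} (+1)
site 1, node KLUY: KUY={A,G,T} ∩ L={A} → {A} (+0)
site 2, node KY: K={T} ∪ Y={A} → {A,T} (+1)
site 2, node KUY: KY={A,T} ∩ U={T} → {T} (+0)
site 2, node KLUY: KUY={T} ∪ L={A} → {A,T} (+1)
site 3, node KY: K={C} ∩ Y={C} → {C} (+0)
site 3, node KUY: KY={C} ∪ U={T} → {C,T} (+1)
site 3, node KLUY: KUY={C,T} ∪ L={A} → {A,C,T} (+1)
per-site changes: [2, 2, 2, 2]; total = 8

A,C,T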